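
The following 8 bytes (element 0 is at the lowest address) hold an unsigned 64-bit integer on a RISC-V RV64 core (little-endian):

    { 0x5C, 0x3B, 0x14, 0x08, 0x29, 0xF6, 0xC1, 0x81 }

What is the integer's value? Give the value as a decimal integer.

Little-endian: lowest address holds the least-significant byte.
Reassemble most-significant byte first: 81 C1 F6 29 08 14 3B 5C → 0x81C1F62908143B5C.
0x81C1F62908143B5C = 9350024957487496028.

9350024957487496028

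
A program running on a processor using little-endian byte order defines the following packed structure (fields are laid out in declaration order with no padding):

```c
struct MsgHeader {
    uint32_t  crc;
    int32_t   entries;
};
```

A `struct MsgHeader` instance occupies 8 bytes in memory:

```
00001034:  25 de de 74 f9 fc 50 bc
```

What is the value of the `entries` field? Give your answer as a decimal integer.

-1135543047

`entries` follows `crc` (4 bytes), so it starts at byte offset 4 and occupies 4 bytes.
Bytes at offsets 4..7: F9 FC 50 BC.
In little-endian order the low byte comes first in memory.
Reassemble most-significant byte first: BC 50 FC F9 → 0xBC50FCF9.
Top bit is set, so as a signed 32-bit value this is 0xBC50FCF9 − 2^32 = -1135543047.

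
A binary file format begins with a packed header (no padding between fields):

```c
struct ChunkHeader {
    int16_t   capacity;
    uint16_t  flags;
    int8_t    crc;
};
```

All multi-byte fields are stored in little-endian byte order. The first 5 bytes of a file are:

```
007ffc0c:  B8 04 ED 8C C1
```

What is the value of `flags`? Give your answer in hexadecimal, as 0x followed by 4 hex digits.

0x8CED

`flags` follows `capacity` (2 bytes), so it starts at byte offset 2 and occupies 2 bytes.
Bytes at offsets 2..3: ED 8C.
In little-endian order the low byte comes first in memory.
Reassemble most-significant byte first: 8C ED → 0x8CED.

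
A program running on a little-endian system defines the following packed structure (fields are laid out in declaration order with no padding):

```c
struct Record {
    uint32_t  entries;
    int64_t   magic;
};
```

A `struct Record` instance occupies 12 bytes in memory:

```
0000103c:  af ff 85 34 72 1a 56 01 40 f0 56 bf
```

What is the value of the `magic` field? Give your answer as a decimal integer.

-4659272606777206158

`magic` follows `entries` (4 bytes), so it starts at byte offset 4 and occupies 8 bytes.
Bytes at offsets 4..11: 72 1A 56 01 40 F0 56 BF.
Little-endian stores the least-significant byte at the lowest address.
Reassemble most-significant byte first: BF 56 F0 40 01 56 1A 72 → 0xBF56F04001561A72.
Top bit is set, so as a signed 64-bit value this is 0xBF56F04001561A72 − 2^64 = -4659272606777206158.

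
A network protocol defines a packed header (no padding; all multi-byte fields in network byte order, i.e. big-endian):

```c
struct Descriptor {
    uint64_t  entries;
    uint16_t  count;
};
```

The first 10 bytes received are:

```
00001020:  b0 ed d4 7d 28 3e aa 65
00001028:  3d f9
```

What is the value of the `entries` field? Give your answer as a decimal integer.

12749079754166938213

`entries` is the first field, at byte offset 0, occupying 8 bytes.
Bytes at offsets 0..7: B0 ED D4 7D 28 3E AA 65.
Big-endian stores the most-significant byte at the lowest address.
The bytes are already most-significant first: 0xB0EDD47D283EAA65.
0xB0EDD47D283EAA65 = 12749079754166938213.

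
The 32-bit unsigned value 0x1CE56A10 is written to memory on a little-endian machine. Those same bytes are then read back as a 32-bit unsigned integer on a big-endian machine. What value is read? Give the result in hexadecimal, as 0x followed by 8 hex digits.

0x106AE51C

Stored little-endian, the bytes at ascending addresses are 10 6A E5 1C.
Read back as big-endian, the last byte is least significant, giving 0x106AE51C.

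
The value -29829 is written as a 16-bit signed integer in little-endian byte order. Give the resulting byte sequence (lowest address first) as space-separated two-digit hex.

Two's complement of -29829 in 16 bits: 29829 = 0x7485; invert → 0x8B7A; add 1 → 0x8B7B.
Split into bytes (most-significant first): 8B 7B.
In little-endian order the low byte comes first in memory.
So at ascending addresses the bytes are 7B 8B.

7B 8B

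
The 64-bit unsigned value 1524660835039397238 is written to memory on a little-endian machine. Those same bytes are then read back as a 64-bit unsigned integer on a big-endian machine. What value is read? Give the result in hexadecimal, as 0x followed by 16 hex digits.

0x76457993F3AE2815

1524660835039397238 in 64-bit hexadecimal is 0x1528AEF393794576.
Stored little-endian, the bytes at ascending addresses are 76 45 79 93 F3 AE 28 15.
Read back as big-endian, the last byte is least significant, giving 0x76457993F3AE2815.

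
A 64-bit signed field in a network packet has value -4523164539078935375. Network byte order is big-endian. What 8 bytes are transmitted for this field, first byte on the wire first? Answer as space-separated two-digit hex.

Two's complement of -4523164539078935375 in 64 bits: 4523164539078935375 = 0x3EC5822EFC71834F; invert → 0xC13A7DD1038E7CB0; add 1 → 0xC13A7DD1038E7CB1.
Split into bytes (most-significant first): C1 3A 7D D1 03 8E 7C B1.
Big-endian: lowest address holds the most-significant byte.
So the memory order matches the most-significant-first order: C1 3A 7D D1 03 8E 7C B1.

C1 3A 7D D1 03 8E 7C B1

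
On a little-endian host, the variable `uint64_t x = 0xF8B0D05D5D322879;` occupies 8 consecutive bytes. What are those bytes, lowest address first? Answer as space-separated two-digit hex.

Split into bytes (most-significant first): F8 B0 D0 5D 5D 32 28 79.
Little-endian stores the least-significant byte at the lowest address.
So at ascending addresses the bytes are 79 28 32 5D 5D D0 B0 F8.

79 28 32 5D 5D D0 B0 F8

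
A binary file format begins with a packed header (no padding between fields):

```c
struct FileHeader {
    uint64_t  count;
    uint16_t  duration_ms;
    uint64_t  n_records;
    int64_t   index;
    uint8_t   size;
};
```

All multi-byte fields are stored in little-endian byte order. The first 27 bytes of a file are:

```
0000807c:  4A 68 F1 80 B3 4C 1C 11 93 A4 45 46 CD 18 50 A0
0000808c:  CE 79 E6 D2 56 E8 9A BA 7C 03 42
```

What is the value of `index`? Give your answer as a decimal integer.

251280853711639270

`index` follows `count` (8 B), `duration_ms` (2 B), `n_records` (8 B), so it starts at offset 8 + 2 + 8 = 18 and occupies 8 bytes.
Bytes at offsets 18..25: E6 D2 56 E8 9A BA 7C 03.
In little-endian order the low byte comes first in memory.
Reassemble most-significant byte first: 03 7C BA 9A E8 56 D2 E6 → 0x037CBA9AE856D2E6.
0x037CBA9AE856D2E6 = 251280853711639270.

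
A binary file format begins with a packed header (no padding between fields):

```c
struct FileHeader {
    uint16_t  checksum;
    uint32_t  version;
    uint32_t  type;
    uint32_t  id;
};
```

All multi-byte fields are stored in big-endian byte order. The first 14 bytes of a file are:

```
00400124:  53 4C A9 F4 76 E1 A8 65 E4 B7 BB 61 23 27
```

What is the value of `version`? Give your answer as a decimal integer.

`version` follows `checksum` (2 bytes), so it starts at byte offset 2 and occupies 4 bytes.
Bytes at offsets 2..5: A9 F4 76 E1.
Big-endian stores the most-significant byte at the lowest address.
The bytes are already most-significant first: 0xA9F476E1.
0xA9F476E1 = 2851370721.

2851370721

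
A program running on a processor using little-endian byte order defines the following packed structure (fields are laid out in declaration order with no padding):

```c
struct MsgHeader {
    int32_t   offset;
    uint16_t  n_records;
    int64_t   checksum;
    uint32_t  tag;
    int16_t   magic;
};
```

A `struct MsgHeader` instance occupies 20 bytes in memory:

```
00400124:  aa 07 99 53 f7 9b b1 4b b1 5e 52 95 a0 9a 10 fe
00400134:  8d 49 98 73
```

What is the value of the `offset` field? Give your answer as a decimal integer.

1402537898

`offset` is the first field, at byte offset 0, occupying 4 bytes.
Bytes at offsets 0..3: AA 07 99 53.
Little-endian: lowest address holds the least-significant byte.
Reassemble most-significant byte first: 53 99 07 AA → 0x539907AA.
0x539907AA = 1402537898.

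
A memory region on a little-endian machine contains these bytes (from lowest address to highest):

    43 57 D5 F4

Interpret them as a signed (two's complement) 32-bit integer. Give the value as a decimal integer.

Little-endian: lowest address holds the least-significant byte.
Reassemble most-significant byte first: F4 D5 57 43 → 0xF4D55743.
Top bit is set, so as a signed 32-bit value this is 0xF4D55743 − 2^32 = -187345085.

-187345085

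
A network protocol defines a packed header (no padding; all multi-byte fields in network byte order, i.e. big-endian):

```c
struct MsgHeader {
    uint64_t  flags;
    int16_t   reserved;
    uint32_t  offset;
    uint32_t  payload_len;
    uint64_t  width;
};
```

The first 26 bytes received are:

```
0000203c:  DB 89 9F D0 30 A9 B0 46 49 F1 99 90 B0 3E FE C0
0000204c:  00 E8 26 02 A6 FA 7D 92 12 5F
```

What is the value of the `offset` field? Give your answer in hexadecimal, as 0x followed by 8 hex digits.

0x9990B03E

`offset` follows `flags` (8 B), `reserved` (2 B), so it starts at offset 8 + 2 = 10 and occupies 4 bytes.
Bytes at offsets 10..13: 99 90 B0 3E.
Big-endian stores the most-significant byte at the lowest address.
The bytes are already most-significant first: 0x9990B03E.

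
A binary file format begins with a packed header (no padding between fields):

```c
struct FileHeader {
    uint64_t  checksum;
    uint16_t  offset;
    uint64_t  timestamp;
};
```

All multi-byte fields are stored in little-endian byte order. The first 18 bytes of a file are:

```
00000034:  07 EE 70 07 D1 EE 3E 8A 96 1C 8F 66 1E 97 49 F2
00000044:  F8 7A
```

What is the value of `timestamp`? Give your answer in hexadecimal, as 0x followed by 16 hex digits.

`timestamp` follows `checksum` (8 B), `offset` (2 B), so it starts at offset 8 + 2 = 10 and occupies 8 bytes.
Bytes at offsets 10..17: 8F 66 1E 97 49 F2 F8 7A.
In little-endian order the low byte comes first in memory.
Reassemble most-significant byte first: 7A F8 F2 49 97 1E 66 8F → 0x7AF8F249971E668F.

0x7AF8F249971E668F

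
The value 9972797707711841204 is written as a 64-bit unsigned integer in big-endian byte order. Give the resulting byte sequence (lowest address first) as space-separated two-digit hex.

9972797707711841204 in hexadecimal, padded to 64 bits, is 0x8A667EAD50FE83B4.
Split into bytes (most-significant first): 8A 66 7E AD 50 FE 83 B4.
In big-endian order the high byte comes first in memory.
So the memory order matches the most-significant-first order: 8A 66 7E AD 50 FE 83 B4.

8A 66 7E AD 50 FE 83 B4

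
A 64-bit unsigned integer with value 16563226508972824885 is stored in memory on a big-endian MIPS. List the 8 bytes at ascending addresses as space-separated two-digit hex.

E5 DC 66 C1 11 A8 99 35

16563226508972824885 in hexadecimal, padded to 64 bits, is 0xE5DC66C111A89935.
Split into bytes (most-significant first): E5 DC 66 C1 11 A8 99 35.
Big-endian: lowest address holds the most-significant byte.
So the memory order matches the most-significant-first order: E5 DC 66 C1 11 A8 99 35.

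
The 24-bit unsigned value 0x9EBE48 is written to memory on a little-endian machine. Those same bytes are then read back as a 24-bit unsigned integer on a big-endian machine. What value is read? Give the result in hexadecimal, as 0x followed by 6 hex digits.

0x48BE9E

Stored little-endian, the bytes at ascending addresses are 48 BE 9E.
Read back as big-endian, the last byte is least significant, giving 0x48BE9E.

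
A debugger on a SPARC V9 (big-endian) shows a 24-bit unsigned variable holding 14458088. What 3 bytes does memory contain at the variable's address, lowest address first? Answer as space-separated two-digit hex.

DC 9C E8

14458088 in hexadecimal, padded to 24 bits, is 0xDC9CE8.
Split into bytes (most-significant first): DC 9C E8.
Big-endian: lowest address holds the most-significant byte.
So the memory order matches the most-significant-first order: DC 9C E8.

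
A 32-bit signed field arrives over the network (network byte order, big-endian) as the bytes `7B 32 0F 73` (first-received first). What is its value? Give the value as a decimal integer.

2066878323

Big-endian stores the most-significant byte at the lowest address.
The bytes are already most-significant first: 0x7B320F73.
0x7B320F73 = 2066878323.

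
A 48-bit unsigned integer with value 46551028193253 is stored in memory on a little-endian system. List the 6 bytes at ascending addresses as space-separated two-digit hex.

46551028193253 in hexadecimal, padded to 48 bits, is 0x2A56817FD7E5.
Split into bytes (most-significant first): 2A 56 81 7F D7 E5.
Little-endian stores the least-significant byte at the lowest address.
So at ascending addresses the bytes are E5 D7 7F 81 56 2A.

E5 D7 7F 81 56 2A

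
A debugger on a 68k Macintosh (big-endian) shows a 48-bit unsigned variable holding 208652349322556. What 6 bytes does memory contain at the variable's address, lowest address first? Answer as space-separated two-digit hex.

208652349322556 in hexadecimal, padded to 48 bits, is 0xBDC4A929B53C.
Split into bytes (most-significant first): BD C4 A9 29 B5 3C.
Big-endian: lowest address holds the most-significant byte.
So the memory order matches the most-significant-first order: BD C4 A9 29 B5 3C.

BD C4 A9 29 B5 3C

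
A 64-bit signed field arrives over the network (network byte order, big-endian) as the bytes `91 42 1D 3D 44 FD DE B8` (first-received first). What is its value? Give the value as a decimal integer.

-7979783440759398728

In big-endian order the high byte comes first in memory.
The bytes are already most-significant first: 0x91421D3D44FDDEB8.
Top bit is set, so as a signed 64-bit value this is 0x91421D3D44FDDEB8 − 2^64 = -7979783440759398728.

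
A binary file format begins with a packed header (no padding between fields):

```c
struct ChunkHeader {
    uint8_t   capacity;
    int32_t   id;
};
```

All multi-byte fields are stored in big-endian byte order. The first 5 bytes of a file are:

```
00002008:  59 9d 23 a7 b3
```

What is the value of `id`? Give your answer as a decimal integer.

`id` follows `capacity` (1 byte), so it starts at byte offset 1 and occupies 4 bytes.
Bytes at offsets 1..4: 9D 23 A7 B3.
In big-endian order the high byte comes first in memory.
The bytes are already most-significant first: 0x9D23A7B3.
Top bit is set, so as a signed 32-bit value this is 0x9D23A7B3 − 2^32 = -1658607693.

-1658607693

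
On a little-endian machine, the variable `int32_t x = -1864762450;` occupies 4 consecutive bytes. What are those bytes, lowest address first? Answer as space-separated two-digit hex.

AE FB D9 90

Two's complement of -1864762450 in 32 bits: 1864762450 = 0x6F260452; invert → 0x90D9FBAD; add 1 → 0x90D9FBAE.
Split into bytes (most-significant first): 90 D9 FB AE.
Little-endian: lowest address holds the least-significant byte.
So at ascending addresses the bytes are AE FB D9 90.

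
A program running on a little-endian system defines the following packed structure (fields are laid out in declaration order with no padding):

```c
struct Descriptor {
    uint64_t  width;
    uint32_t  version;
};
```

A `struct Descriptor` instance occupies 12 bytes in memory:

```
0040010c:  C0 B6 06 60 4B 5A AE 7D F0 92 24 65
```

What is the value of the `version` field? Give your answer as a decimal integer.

1696895728

`version` follows `width` (8 bytes), so it starts at byte offset 8 and occupies 4 bytes.
Bytes at offsets 8..11: F0 92 24 65.
In little-endian order the low byte comes first in memory.
Reassemble most-significant byte first: 65 24 92 F0 → 0x652492F0.
0x652492F0 = 1696895728.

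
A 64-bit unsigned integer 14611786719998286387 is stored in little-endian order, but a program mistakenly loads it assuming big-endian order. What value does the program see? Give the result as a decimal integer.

14611786719998286387 in 64-bit hexadecimal is 0xCAC77E9AF3449A33.
Stored little-endian, the bytes at ascending addresses are 33 9A 44 F3 9A 7E C7 CA.
Read back as big-endian, the last byte is least significant, giving 0x339A44F39A7EC7CA.
0x339A44F39A7EC7CA = 3718360255407507402.

3718360255407507402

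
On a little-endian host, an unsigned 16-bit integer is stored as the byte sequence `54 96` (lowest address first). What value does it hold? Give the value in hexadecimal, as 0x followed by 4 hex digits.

0x9654

Little-endian stores the least-significant byte at the lowest address.
Reassemble most-significant byte first: 96 54 → 0x9654.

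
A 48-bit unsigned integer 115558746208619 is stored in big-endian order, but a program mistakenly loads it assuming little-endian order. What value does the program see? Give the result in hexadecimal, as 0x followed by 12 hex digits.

115558746208619 in 48-bit hexadecimal is 0x69199E04B96B.
Stored big-endian, the bytes at ascending addresses are 69 19 9E 04 B9 6B.
Read back as little-endian, the first byte is least significant, giving 0x6BB9049E1969.

0x6BB9049E1969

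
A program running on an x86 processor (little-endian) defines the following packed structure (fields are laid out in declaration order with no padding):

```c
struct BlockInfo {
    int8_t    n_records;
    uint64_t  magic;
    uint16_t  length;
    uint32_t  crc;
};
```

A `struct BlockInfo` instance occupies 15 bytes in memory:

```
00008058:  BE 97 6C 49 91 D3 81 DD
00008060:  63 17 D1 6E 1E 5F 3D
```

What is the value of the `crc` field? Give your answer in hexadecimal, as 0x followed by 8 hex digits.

0x3D5F1E6E

`crc` follows `n_records` (1 B), `magic` (8 B), `length` (2 B), so it starts at offset 1 + 8 + 2 = 11 and occupies 4 bytes.
Bytes at offsets 11..14: 6E 1E 5F 3D.
In little-endian order the low byte comes first in memory.
Reassemble most-significant byte first: 3D 5F 1E 6E → 0x3D5F1E6E.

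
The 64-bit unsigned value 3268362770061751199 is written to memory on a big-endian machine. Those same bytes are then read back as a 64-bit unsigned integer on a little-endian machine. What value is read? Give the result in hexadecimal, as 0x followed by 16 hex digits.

3268362770061751199 in 64-bit hexadecimal is 0x2D5B8E9F72A4739F.
Stored big-endian, the bytes at ascending addresses are 2D 5B 8E 9F 72 A4 73 9F.
Read back as little-endian, the first byte is least significant, giving 0x9F73A4729F8E5B2D.

0x9F73A4729F8E5B2D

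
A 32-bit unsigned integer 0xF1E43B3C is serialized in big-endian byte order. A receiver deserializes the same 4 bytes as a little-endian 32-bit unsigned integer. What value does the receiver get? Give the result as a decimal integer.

Stored big-endian, the bytes at ascending addresses are F1 E4 3B 3C.
Read back as little-endian, the first byte is least significant, giving 0x3C3BE4F1.
0x3C3BE4F1 = 1010558193.

1010558193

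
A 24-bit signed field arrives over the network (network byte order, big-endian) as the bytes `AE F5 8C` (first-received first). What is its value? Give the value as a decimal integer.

In big-endian order the high byte comes first in memory.
The bytes are already most-significant first: 0xAEF58C.
Top bit is set, so as a signed 24-bit value this is 0xAEF58C − 2^24 = -5311092.

-5311092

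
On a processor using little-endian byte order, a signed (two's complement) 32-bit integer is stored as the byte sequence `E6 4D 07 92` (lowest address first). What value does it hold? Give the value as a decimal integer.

Little-endian stores the least-significant byte at the lowest address.
Reassemble most-significant byte first: 92 07 4D E6 → 0x92074DE6.
Top bit is set, so as a signed 32-bit value this is 0x92074DE6 − 2^32 = -1845015066.

-1845015066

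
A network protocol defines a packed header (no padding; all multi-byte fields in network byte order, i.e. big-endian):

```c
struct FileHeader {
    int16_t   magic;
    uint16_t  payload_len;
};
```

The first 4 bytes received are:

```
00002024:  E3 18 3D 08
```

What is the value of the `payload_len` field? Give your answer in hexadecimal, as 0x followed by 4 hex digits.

`payload_len` follows `magic` (2 bytes), so it starts at byte offset 2 and occupies 2 bytes.
Bytes at offsets 2..3: 3D 08.
Big-endian: lowest address holds the most-significant byte.
The bytes are already most-significant first: 0x3D08.

0x3D08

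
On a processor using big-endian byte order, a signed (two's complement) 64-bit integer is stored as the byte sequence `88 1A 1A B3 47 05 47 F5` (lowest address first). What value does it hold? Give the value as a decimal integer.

-8639563577863878667

Big-endian stores the most-significant byte at the lowest address.
The bytes are already most-significant first: 0x881A1AB3470547F5.
Top bit is set, so as a signed 64-bit value this is 0x881A1AB3470547F5 − 2^64 = -8639563577863878667.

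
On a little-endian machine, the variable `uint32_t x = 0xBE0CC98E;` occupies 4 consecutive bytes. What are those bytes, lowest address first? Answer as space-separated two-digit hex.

8E C9 0C BE

Split into bytes (most-significant first): BE 0C C9 8E.
Little-endian stores the least-significant byte at the lowest address.
So at ascending addresses the bytes are 8E C9 0C BE.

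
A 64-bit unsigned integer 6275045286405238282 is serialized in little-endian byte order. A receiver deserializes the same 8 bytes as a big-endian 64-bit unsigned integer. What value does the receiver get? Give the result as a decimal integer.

751728392330548567

6275045286405238282 in 64-bit hexadecimal is 0x57157070FDAC6E0A.
Stored little-endian, the bytes at ascending addresses are 0A 6E AC FD 70 70 15 57.
Read back as big-endian, the last byte is least significant, giving 0x0A6EACFD70701557.
0x0A6EACFD70701557 = 751728392330548567.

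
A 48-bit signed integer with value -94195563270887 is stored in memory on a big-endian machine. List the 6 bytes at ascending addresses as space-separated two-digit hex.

AA 54 62 E9 6D 19

Two's complement of -94195563270887 in 48 bits: 94195563270887 = 0x55AB9D1692E7; invert → 0xAA5462E96D18; add 1 → 0xAA5462E96D19.
Split into bytes (most-significant first): AA 54 62 E9 6D 19.
Big-endian: lowest address holds the most-significant byte.
So the memory order matches the most-significant-first order: AA 54 62 E9 6D 19.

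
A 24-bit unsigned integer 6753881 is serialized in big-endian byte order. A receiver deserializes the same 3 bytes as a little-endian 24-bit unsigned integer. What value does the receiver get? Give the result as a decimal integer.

5836391

6753881 in 24-bit hexadecimal is 0x670E59.
Stored big-endian, the bytes at ascending addresses are 67 0E 59.
Read back as little-endian, the first byte is least significant, giving 0x590E67.
0x590E67 = 5836391.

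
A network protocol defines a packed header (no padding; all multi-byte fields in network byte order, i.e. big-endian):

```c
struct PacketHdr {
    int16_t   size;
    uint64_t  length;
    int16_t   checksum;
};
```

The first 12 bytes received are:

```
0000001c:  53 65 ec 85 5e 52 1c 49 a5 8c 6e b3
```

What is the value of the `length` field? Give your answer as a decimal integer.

17043132071608427916

`length` follows `size` (2 bytes), so it starts at byte offset 2 and occupies 8 bytes.
Bytes at offsets 2..9: EC 85 5E 52 1C 49 A5 8C.
Big-endian: lowest address holds the most-significant byte.
The bytes are already most-significant first: 0xEC855E521C49A58C.
0xEC855E521C49A58C = 17043132071608427916.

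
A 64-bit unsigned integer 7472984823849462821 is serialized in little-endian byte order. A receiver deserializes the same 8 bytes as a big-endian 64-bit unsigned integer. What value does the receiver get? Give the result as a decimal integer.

2714666227709556071

7472984823849462821 in 64-bit hexadecimal is 0x67B5601A8D6EAC25.
Stored little-endian, the bytes at ascending addresses are 25 AC 6E 8D 1A 60 B5 67.
Read back as big-endian, the last byte is least significant, giving 0x25AC6E8D1A60B567.
0x25AC6E8D1A60B567 = 2714666227709556071.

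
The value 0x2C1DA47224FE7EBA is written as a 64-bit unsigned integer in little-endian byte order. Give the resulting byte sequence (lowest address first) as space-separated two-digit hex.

BA 7E FE 24 72 A4 1D 2C

Split into bytes (most-significant first): 2C 1D A4 72 24 FE 7E BA.
Little-endian stores the least-significant byte at the lowest address.
So at ascending addresses the bytes are BA 7E FE 24 72 A4 1D 2C.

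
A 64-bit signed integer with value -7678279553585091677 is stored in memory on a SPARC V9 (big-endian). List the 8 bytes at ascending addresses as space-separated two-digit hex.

95 71 45 6D 62 6A 6B A3

Two's complement of -7678279553585091677 in 64 bits: 7678279553585091677 = 0x6A8EBA929D95945D; invert → 0x9571456D626A6BA2; add 1 → 0x9571456D626A6BA3.
Split into bytes (most-significant first): 95 71 45 6D 62 6A 6B A3.
Big-endian stores the most-significant byte at the lowest address.
So the memory order matches the most-significant-first order: 95 71 45 6D 62 6A 6B A3.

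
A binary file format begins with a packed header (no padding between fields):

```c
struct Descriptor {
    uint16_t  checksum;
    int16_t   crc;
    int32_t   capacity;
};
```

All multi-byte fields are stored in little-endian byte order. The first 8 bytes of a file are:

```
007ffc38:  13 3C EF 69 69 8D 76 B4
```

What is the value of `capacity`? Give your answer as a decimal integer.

-1267298967

`capacity` follows `checksum` (2 B), `crc` (2 B), so it starts at offset 2 + 2 = 4 and occupies 4 bytes.
Bytes at offsets 4..7: 69 8D 76 B4.
Little-endian stores the least-significant byte at the lowest address.
Reassemble most-significant byte first: B4 76 8D 69 → 0xB4768D69.
Top bit is set, so as a signed 32-bit value this is 0xB4768D69 − 2^32 = -1267298967.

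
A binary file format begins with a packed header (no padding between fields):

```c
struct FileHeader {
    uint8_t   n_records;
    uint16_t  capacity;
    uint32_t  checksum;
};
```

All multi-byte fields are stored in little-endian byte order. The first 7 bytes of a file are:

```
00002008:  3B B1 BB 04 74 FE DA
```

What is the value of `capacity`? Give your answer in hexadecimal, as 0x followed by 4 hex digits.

0xBBB1

`capacity` follows `n_records` (1 byte), so it starts at byte offset 1 and occupies 2 bytes.
Bytes at offsets 1..2: B1 BB.
Little-endian stores the least-significant byte at the lowest address.
Reassemble most-significant byte first: BB B1 → 0xBBB1.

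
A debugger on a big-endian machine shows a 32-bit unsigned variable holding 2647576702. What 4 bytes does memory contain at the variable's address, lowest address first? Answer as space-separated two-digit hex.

9D CE D0 7E

2647576702 in hexadecimal, padded to 32 bits, is 0x9DCED07E.
Split into bytes (most-significant first): 9D CE D0 7E.
In big-endian order the high byte comes first in memory.
So the memory order matches the most-significant-first order: 9D CE D0 7E.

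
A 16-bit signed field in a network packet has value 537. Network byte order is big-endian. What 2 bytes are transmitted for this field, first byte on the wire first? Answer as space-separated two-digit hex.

02 19

537 in hexadecimal, padded to 16 bits, is 0x0219.
Split into bytes (most-significant first): 02 19.
Big-endian: lowest address holds the most-significant byte.
So the memory order matches the most-significant-first order: 02 19.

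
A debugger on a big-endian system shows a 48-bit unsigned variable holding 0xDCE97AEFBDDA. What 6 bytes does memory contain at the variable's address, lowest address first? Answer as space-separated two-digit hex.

DC E9 7A EF BD DA

Split into bytes (most-significant first): DC E9 7A EF BD DA.
Big-endian: lowest address holds the most-significant byte.
So the memory order matches the most-significant-first order: DC E9 7A EF BD DA.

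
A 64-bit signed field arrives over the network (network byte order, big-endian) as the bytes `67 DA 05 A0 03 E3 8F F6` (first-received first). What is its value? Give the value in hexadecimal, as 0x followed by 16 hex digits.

0x67DA05A003E38FF6

Big-endian stores the most-significant byte at the lowest address.
The bytes are already most-significant first: 0x67DA05A003E38FF6.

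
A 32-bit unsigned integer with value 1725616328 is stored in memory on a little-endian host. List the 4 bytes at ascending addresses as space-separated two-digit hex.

1725616328 in hexadecimal, padded to 32 bits, is 0x66DAD0C8.
Split into bytes (most-significant first): 66 DA D0 C8.
Little-endian: lowest address holds the least-significant byte.
So at ascending addresses the bytes are C8 D0 DA 66.

C8 D0 DA 66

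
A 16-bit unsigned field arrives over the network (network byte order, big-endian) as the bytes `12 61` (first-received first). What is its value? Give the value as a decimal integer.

4705

Big-endian stores the most-significant byte at the lowest address.
The bytes are already most-significant first: 0x1261.
0x1261 = 4705.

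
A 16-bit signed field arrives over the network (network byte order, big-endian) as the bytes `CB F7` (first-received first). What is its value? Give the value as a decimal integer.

-13321

Big-endian stores the most-significant byte at the lowest address.
The bytes are already most-significant first: 0xCBF7.
Top bit is set, so as a signed 16-bit value this is 0xCBF7 − 2^16 = -13321.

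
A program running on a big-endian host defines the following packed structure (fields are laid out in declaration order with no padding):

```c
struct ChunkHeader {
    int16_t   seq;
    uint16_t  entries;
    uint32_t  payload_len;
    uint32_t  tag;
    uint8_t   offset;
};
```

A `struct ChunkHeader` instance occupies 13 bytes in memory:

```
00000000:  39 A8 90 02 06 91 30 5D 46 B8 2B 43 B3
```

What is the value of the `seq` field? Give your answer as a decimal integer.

14760

`seq` is the first field, at byte offset 0, occupying 2 bytes.
Bytes at offsets 0..1: 39 A8.
Big-endian stores the most-significant byte at the lowest address.
The bytes are already most-significant first: 0x39A8.
0x39A8 = 14760.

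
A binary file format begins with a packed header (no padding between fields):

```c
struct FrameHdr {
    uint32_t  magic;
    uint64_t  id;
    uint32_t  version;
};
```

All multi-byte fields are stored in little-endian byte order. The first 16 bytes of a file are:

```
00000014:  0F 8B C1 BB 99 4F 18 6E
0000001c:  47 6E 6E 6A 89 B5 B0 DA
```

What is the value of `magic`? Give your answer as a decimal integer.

`magic` is the first field, at byte offset 0, occupying 4 bytes.
Bytes at offsets 0..3: 0F 8B C1 BB.
Little-endian: lowest address holds the least-significant byte.
Reassemble most-significant byte first: BB C1 8B 0F → 0xBBC18B0F.
0xBBC18B0F = 3150023439.

3150023439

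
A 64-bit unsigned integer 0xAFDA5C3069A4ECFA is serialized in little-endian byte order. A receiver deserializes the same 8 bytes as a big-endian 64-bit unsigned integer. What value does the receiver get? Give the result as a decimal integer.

18081007375675611823

Stored little-endian, the bytes at ascending addresses are FA EC A4 69 30 5C DA AF.
Read back as big-endian, the last byte is least significant, giving 0xFAECA469305CDAAF.
0xFAECA469305CDAAF = 18081007375675611823.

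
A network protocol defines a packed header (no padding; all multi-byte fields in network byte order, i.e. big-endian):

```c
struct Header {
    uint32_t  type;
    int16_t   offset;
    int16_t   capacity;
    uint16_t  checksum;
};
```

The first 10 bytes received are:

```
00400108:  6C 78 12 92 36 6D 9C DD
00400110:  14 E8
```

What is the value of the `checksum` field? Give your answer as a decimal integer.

5352

`checksum` follows `type` (4 B), `offset` (2 B), `capacity` (2 B), so it starts at offset 4 + 2 + 2 = 8 and occupies 2 bytes.
Bytes at offsets 8..9: 14 E8.
Big-endian stores the most-significant byte at the lowest address.
The bytes are already most-significant first: 0x14E8.
0x14E8 = 5352.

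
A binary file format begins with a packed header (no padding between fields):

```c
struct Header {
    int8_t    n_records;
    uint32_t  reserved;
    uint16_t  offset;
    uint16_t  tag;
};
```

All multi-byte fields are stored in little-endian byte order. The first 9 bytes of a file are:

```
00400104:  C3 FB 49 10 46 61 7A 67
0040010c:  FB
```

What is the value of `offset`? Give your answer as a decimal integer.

31329

`offset` follows `n_records` (1 B), `reserved` (4 B), so it starts at offset 1 + 4 = 5 and occupies 2 bytes.
Bytes at offsets 5..6: 61 7A.
Little-endian stores the least-significant byte at the lowest address.
Reassemble most-significant byte first: 7A 61 → 0x7A61.
0x7A61 = 31329.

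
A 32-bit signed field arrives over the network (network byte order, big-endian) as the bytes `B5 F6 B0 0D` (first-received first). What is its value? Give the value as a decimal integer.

Big-endian: lowest address holds the most-significant byte.
The bytes are already most-significant first: 0xB5F6B00D.
Top bit is set, so as a signed 32-bit value this is 0xB5F6B00D − 2^32 = -1242124275.

-1242124275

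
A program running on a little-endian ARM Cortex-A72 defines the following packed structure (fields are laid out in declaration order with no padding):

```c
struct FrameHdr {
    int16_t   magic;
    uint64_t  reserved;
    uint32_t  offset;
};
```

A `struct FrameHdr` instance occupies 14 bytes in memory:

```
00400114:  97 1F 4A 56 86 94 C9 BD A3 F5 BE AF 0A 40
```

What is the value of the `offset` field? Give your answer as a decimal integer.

1074442174

`offset` follows `magic` (2 B), `reserved` (8 B), so it starts at offset 2 + 8 = 10 and occupies 4 bytes.
Bytes at offsets 10..13: BE AF 0A 40.
Little-endian stores the least-significant byte at the lowest address.
Reassemble most-significant byte first: 40 0A AF BE → 0x400AAFBE.
0x400AAFBE = 1074442174.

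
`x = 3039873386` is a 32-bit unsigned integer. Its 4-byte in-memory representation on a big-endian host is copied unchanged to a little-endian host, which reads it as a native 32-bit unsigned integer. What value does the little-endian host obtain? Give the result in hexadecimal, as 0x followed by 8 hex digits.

0x6AC930B5

3039873386 in 32-bit hexadecimal is 0xB530C96A.
Stored big-endian, the bytes at ascending addresses are B5 30 C9 6A.
Read back as little-endian, the first byte is least significant, giving 0x6AC930B5.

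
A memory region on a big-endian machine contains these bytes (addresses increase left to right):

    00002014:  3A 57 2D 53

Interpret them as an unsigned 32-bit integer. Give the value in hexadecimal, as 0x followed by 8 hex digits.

0x3A572D53

In big-endian order the high byte comes first in memory.
The bytes are already most-significant first: 0x3A572D53.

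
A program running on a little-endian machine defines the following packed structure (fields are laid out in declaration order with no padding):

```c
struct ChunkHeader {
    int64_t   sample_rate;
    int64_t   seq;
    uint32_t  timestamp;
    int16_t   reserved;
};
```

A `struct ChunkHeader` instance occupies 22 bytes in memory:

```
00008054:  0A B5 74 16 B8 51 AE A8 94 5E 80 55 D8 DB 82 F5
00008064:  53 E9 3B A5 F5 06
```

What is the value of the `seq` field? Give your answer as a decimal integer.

-755800065250926956

`seq` follows `sample_rate` (8 bytes), so it starts at byte offset 8 and occupies 8 bytes.
Bytes at offsets 8..15: 94 5E 80 55 D8 DB 82 F5.
Little-endian stores the least-significant byte at the lowest address.
Reassemble most-significant byte first: F5 82 DB D8 55 80 5E 94 → 0xF582DBD855805E94.
Top bit is set, so as a signed 64-bit value this is 0xF582DBD855805E94 − 2^64 = -755800065250926956.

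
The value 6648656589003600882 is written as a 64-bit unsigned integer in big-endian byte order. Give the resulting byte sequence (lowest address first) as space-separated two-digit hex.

6648656589003600882 in hexadecimal, padded to 64 bits, is 0x5C44C5F10D1EB3F2.
Split into bytes (most-significant first): 5C 44 C5 F1 0D 1E B3 F2.
In big-endian order the high byte comes first in memory.
So the memory order matches the most-significant-first order: 5C 44 C5 F1 0D 1E B3 F2.

5C 44 C5 F1 0D 1E B3 F2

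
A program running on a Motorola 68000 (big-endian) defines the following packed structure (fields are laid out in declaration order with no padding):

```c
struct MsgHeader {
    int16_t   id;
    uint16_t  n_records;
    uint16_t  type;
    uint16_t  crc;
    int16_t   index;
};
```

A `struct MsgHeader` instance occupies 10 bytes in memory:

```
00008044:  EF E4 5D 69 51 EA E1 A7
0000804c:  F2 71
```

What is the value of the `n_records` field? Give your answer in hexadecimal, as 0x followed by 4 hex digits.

`n_records` follows `id` (2 bytes), so it starts at byte offset 2 and occupies 2 bytes.
Bytes at offsets 2..3: 5D 69.
Big-endian: lowest address holds the most-significant byte.
The bytes are already most-significant first: 0x5D69.

0x5D69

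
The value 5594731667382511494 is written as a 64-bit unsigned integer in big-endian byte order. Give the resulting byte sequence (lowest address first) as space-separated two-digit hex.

4D A4 7A CF 2F F6 A7 86

5594731667382511494 in hexadecimal, padded to 64 bits, is 0x4DA47ACF2FF6A786.
Split into bytes (most-significant first): 4D A4 7A CF 2F F6 A7 86.
Big-endian: lowest address holds the most-significant byte.
So the memory order matches the most-significant-first order: 4D A4 7A CF 2F F6 A7 86.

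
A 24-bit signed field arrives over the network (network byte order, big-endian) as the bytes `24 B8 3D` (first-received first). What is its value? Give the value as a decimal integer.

2406461

In big-endian order the high byte comes first in memory.
The bytes are already most-significant first: 0x24B83D.
0x24B83D = 2406461.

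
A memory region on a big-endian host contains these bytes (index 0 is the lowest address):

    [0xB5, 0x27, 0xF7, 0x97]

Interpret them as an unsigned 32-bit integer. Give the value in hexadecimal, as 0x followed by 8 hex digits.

0xB527F797

In big-endian order the high byte comes first in memory.
The bytes are already most-significant first: 0xB527F797.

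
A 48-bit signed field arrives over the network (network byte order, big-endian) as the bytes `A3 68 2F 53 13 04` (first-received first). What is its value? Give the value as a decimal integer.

Big-endian stores the most-significant byte at the lowest address.
The bytes are already most-significant first: 0xA3682F531304.
Top bit is set, so as a signed 48-bit value this is 0xA3682F531304 − 2^48 = -101807110810876.

-101807110810876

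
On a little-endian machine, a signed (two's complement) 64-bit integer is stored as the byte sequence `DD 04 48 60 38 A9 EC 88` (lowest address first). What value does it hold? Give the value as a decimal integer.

Little-endian: lowest address holds the least-significant byte.
Reassemble most-significant byte first: 88 EC A9 38 60 48 04 DD → 0x88ECA938604804DD.
Top bit is set, so as a signed 64-bit value this is 0x88ECA938604804DD − 2^64 = -8580297130449042211.

-8580297130449042211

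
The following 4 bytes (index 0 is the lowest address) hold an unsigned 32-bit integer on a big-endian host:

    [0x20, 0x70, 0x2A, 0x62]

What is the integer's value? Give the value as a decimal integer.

544221794

In big-endian order the high byte comes first in memory.
The bytes are already most-significant first: 0x20702A62.
0x20702A62 = 544221794.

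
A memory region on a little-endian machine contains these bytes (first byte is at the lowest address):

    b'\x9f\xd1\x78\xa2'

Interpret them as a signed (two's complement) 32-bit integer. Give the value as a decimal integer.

-1569140321

Little-endian stores the least-significant byte at the lowest address.
Reassemble most-significant byte first: A2 78 D1 9F → 0xA278D19F.
Top bit is set, so as a signed 32-bit value this is 0xA278D19F − 2^32 = -1569140321.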